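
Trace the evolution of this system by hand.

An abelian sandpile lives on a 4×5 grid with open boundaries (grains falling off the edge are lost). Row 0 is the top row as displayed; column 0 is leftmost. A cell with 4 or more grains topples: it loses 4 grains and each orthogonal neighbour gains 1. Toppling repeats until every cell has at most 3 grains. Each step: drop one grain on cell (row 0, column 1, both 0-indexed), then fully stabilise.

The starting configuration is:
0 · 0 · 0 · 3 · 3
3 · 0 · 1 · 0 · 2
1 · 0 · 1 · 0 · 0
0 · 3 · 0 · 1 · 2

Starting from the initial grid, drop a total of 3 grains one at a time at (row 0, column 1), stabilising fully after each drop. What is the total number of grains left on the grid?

23

0) 0 · 0 · 0 · 3 · 3
3 · 0 · 1 · 0 · 2
1 · 0 · 1 · 0 · 0
0 · 3 · 0 · 1 · 2
1) 0 · 1 · 0 · 3 · 3
3 · 0 · 1 · 0 · 2
1 · 0 · 1 · 0 · 0
0 · 3 · 0 · 1 · 2
2) 0 · 2 · 0 · 3 · 3
3 · 0 · 1 · 0 · 2
1 · 0 · 1 · 0 · 0
0 · 3 · 0 · 1 · 2
3) 0 · 3 · 0 · 3 · 3
3 · 0 · 1 · 0 · 2
1 · 0 · 1 · 0 · 0
0 · 3 · 0 · 1 · 2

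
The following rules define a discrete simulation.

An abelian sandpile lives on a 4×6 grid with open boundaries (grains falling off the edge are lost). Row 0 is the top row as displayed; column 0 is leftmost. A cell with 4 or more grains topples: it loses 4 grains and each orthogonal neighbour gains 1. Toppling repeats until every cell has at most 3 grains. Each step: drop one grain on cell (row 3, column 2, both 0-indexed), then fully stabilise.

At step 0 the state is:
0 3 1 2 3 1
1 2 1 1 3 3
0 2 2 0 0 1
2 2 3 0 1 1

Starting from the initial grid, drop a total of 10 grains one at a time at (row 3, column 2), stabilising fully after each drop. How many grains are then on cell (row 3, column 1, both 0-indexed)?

2

k=0  0 3 1 2 3 1
1 2 1 1 3 3
0 2 2 0 0 1
2 2 3 0 1 1
k=1  0 3 1 2 3 1
1 2 1 1 3 3
0 2 3 0 0 1
2 3 0 1 1 1
k=2  0 3 1 2 3 1
1 2 1 1 3 3
0 2 3 0 0 1
2 3 1 1 1 1
k=3  0 3 1 2 3 1
1 2 1 1 3 3
0 2 3 0 0 1
2 3 2 1 1 1
k=4  0 3 1 2 3 1
1 2 1 1 3 3
0 2 3 0 0 1
2 3 3 1 1 1
k=5  0 3 1 2 3 1
1 3 2 1 3 3
1 0 1 1 0 1
3 1 2 2 1 1
k=6  0 3 1 2 3 1
1 3 2 1 3 3
1 0 1 1 0 1
3 1 3 2 1 1
k=7  0 3 1 2 3 1
1 3 2 1 3 3
1 0 2 1 0 1
3 2 0 3 1 1
k=8  0 3 1 2 3 1
1 3 2 1 3 3
1 0 2 1 0 1
3 2 1 3 1 1
k=9  0 3 1 2 3 1
1 3 2 1 3 3
1 0 2 1 0 1
3 2 2 3 1 1
k=10  0 3 1 2 3 1
1 3 2 1 3 3
1 0 2 1 0 1
3 2 3 3 1 1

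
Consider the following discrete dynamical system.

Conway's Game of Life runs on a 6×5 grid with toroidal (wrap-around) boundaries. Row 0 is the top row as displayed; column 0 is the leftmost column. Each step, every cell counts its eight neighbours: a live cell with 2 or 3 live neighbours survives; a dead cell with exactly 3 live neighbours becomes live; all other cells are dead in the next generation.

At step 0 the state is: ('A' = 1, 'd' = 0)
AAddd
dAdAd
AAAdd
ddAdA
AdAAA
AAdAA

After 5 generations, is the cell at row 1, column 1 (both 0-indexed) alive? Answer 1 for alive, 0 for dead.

gen 0: AAddd
dAdAd
AAAdd
ddAdA
AdAAA
AAdAA
gen 1: dddAd
ddddA
AdddA
ddddd
ddddd
ddddd
gen 2: ddddd
AddAA
AdddA
ddddd
ddddd
ddddd
gen 3: ddddA
AddAd
AddAd
ddddd
ddddd
ddddd
gen 4: ddddA
AddAd
ddddd
ddddd
ddddd
ddddd
gen 5: ddddA
ddddA
ddddd
ddddd
ddddd
ddddd

0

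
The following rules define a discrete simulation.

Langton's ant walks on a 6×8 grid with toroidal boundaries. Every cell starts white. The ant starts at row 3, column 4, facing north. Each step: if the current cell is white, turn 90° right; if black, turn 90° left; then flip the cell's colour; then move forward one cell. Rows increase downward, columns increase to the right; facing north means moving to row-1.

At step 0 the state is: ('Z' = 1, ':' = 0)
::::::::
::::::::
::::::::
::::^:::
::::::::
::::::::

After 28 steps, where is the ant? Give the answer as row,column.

5,2

[0] ::::::::
::::::::
::::::::
::::^:::
::::::::
::::::::
[1] ::::::::
::::::::
::::::::
::::Z>::
::::::::
::::::::
[2] ::::::::
::::::::
::::::::
::::ZZ::
:::::v::
::::::::
[3] ::::::::
::::::::
::::::::
::::ZZ::
::::<Z::
::::::::
[4] ::::::::
::::::::
::::::::
::::^Z::
::::ZZ::
::::::::
[5] ::::::::
::::::::
::::::::
:::<:Z::
::::ZZ::
::::::::
[6] ::::::::
::::::::
:::^::::
:::Z:Z::
::::ZZ::
::::::::
[7] ::::::::
::::::::
:::Z>:::
:::Z:Z::
::::ZZ::
::::::::
[8] ::::::::
::::::::
:::ZZ:::
:::ZvZ::
::::ZZ::
::::::::
[9] ::::::::
::::::::
:::ZZ:::
:::<ZZ::
::::ZZ::
::::::::
[10] ::::::::
::::::::
:::ZZ:::
::::ZZ::
:::vZZ::
::::::::
[11] ::::::::
::::::::
:::ZZ:::
::::ZZ::
::<ZZZ::
::::::::
[12] ::::::::
::::::::
:::ZZ:::
::^:ZZ::
::ZZZZ::
::::::::
[13] ::::::::
::::::::
:::ZZ:::
::Z>ZZ::
::ZZZZ::
::::::::
[14] ::::::::
::::::::
:::ZZ:::
::ZZZZ::
::ZvZZ::
::::::::
[15] ::::::::
::::::::
:::ZZ:::
::ZZZZ::
::Z:>Z::
::::::::
[16] ::::::::
::::::::
:::ZZ:::
::ZZ^Z::
::Z::Z::
::::::::
[17] ::::::::
::::::::
:::ZZ:::
::Z<:Z::
::Z::Z::
::::::::
[18] ::::::::
::::::::
:::ZZ:::
::Z::Z::
::Zv:Z::
::::::::
[19] ::::::::
::::::::
:::ZZ:::
::Z::Z::
::<Z:Z::
::::::::
[20] ::::::::
::::::::
:::ZZ:::
::Z::Z::
:::Z:Z::
::v:::::
[21] ::::::::
::::::::
:::ZZ:::
::Z::Z::
:::Z:Z::
:<Z:::::
[22] ::::::::
::::::::
:::ZZ:::
::Z::Z::
:^:Z:Z::
:ZZ:::::
[23] ::::::::
::::::::
:::ZZ:::
::Z::Z::
:Z>Z:Z::
:ZZ:::::
[24] ::::::::
::::::::
:::ZZ:::
::Z::Z::
:ZZZ:Z::
:Zv:::::
[25] ::::::::
::::::::
:::ZZ:::
::Z::Z::
:ZZZ:Z::
:Z:>::::
[26] :::v::::
::::::::
:::ZZ:::
::Z::Z::
:ZZZ:Z::
:Z:Z::::
[27] ::<Z::::
::::::::
:::ZZ:::
::Z::Z::
:ZZZ:Z::
:Z:Z::::
[28] ::ZZ::::
::::::::
:::ZZ:::
::Z::Z::
:ZZZ:Z::
:Z^Z::::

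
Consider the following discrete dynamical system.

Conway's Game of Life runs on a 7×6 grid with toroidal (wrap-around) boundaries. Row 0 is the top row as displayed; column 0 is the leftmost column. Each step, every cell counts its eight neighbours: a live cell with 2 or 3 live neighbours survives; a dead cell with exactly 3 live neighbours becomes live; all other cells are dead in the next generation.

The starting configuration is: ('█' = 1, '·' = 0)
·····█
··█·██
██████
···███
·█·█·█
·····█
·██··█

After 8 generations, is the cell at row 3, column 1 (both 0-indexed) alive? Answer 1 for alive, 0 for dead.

0

gen 0: ·····█
··█·██
██████
···███
·█·█·█
·····█
·██··█
gen 1: ·███·█
··█···
·█····
······
··██·█
·█···█
····██
gen 2: ████·█
█··█··
······
··█···
█·█·█·
··██·█
·█·█·█
gen 3: ···█·█
█··███
······
·█·█··
··█·██
·····█
·····█
gen 4: ···█··
█··█·█
█·██·█
··███·
█·████
█····█
█····█
gen 5: ······
██·█·█
█·····
······
█·█···
···█··
█···██
gen 6: ·█····
██···█
██···█
·█····
······
██·██·
····██
gen 7: ·█··█·
··█··█
··█··█
·█····
███···
█··██·
·█████
gen 8: ·█····
██████
███···
······
█·██·█
······
·█····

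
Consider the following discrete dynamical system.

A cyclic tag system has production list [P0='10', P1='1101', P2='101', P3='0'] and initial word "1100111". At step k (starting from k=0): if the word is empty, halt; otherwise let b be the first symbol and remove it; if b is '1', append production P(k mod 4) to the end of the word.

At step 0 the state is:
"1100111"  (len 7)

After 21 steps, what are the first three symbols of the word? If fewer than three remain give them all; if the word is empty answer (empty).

101

[0] "1100111"  (len 7)
[1] "10011110"  (len 8)
[2] "00111101101"  (len 11)
[3] "0111101101"  (len 10)
[4] "111101101"  (len 9)
[5] "1110110110"  (len 10)
[6] "1101101101101"  (len 13)
[7] "101101101101101"  (len 15)
[8] "011011011011010"  (len 15)
[9] "11011011011010"  (len 14)
[10] "10110110110101101"  (len 17)
[11] "0110110110101101101"  (len 19)
[12] "110110110101101101"  (len 18)
[13] "1011011010110110110"  (len 19)
[14] "0110110101101101101101"  (len 22)
[15] "110110101101101101101"  (len 21)
[16] "101101011011011011010"  (len 21)
[17] "0110101101101101101010"  (len 22)
[18] "110101101101101101010"  (len 21)
[19] "10101101101101101010101"  (len 23)
[20] "01011011011011010101010"  (len 23)
[21] "1011011011011010101010"  (len 22)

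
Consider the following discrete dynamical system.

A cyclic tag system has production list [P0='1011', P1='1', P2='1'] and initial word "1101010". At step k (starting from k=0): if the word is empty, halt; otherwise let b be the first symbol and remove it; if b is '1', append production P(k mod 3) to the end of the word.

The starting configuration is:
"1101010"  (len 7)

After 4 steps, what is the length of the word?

12

k=0  "1101010"  (len 7)
k=1  "1010101011"  (len 10)
k=2  "0101010111"  (len 10)
k=3  "101010111"  (len 9)
k=4  "010101111011"  (len 12)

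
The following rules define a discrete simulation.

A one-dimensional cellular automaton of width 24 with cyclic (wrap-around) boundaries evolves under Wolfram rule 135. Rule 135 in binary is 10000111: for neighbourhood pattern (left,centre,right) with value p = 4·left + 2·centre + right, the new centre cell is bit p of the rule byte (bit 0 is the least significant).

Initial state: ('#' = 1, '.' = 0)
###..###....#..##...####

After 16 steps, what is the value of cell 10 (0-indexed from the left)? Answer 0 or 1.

k=0  ###..###....#..##...####
k=1  ##..#.#..####.#...##.###
k=2  #..##.#.#.##..#.##....##
k=3  ..#...#.#....##....###.#
k=4  .##.###.#.###...###.#..#
k=5  .....#..#..#..##.#..#.##
k=6  .#####.##.##.#...#.##...
k=7  #.###........#.###....##
k=8  ...#..########..#..###.#
k=9  .###.#.######..##.#.#..#
k=10  ..#..#..####..#...#.#.##
k=11  .##.##.#.##..##.###.#...
k=12  #......#....#....#..#.##
k=13  ..######.####.####.##..#
k=14  .#.####...##...##.....##
k=15  .#..##..##...##...####..
k=16  ##.#...#...##...##.##..#

0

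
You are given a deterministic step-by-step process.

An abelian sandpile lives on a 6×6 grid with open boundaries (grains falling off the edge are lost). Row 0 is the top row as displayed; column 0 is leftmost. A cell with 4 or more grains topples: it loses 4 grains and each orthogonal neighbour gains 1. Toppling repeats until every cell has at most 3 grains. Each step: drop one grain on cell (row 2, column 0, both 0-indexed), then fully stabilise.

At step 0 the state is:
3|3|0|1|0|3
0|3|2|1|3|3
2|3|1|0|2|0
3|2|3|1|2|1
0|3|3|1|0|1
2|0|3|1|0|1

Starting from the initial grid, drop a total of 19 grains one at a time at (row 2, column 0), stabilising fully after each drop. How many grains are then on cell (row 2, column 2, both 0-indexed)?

2

0) 3|3|0|1|0|3
0|3|2|1|3|3
2|3|1|0|2|0
3|2|3|1|2|1
0|3|3|1|0|1
2|0|3|1|0|1
1) 3|3|0|1|0|3
0|3|2|1|3|3
3|3|1|0|2|0
3|2|3|1|2|1
0|3|3|1|0|1
2|0|3|1|0|1
2) 0|1|1|1|0|3
3|1|3|1|3|3
2|2|3|0|2|0
1|2|1|2|2|1
2|1|2|2|0|1
2|2|0|2|0|1
3) 0|1|1|1|0|3
3|1|3|1|3|3
3|2|3|0|2|0
1|2|1|2|2|1
2|1|2|2|0|1
2|2|0|2|0|1
4) 1|1|1|1|0|3
0|2|3|1|3|3
1|3|3|0|2|0
2|2|1|2|2|1
2|1|2|2|0|1
2|2|0|2|0|1
5) 1|1|1|1|0|3
0|2|3|1|3|3
2|3|3|0|2|0
2|2|1|2|2|1
2|1|2|2|0|1
2|2|0|2|0|1
6) 1|1|1|1|0|3
0|2|3|1|3|3
3|3|3|0|2|0
2|2|1|2|2|1
2|1|2|2|0|1
2|2|0|2|0|1
7) 1|2|2|1|0|3
2|0|1|2|3|3
1|2|1|1|2|0
3|3|2|2|2|1
2|1|2|2|0|1
2|2|0|2|0|1
8) 1|2|2|1|0|3
2|0|1|2|3|3
2|2|1|1|2|0
3|3|2|2|2|1
2|1|2|2|0|1
2|2|0|2|0|1
9) 1|2|2|1|0|3
2|0|1|2|3|3
3|2|1|1|2|0
3|3|2|2|2|1
2|1|2|2|0|1
2|2|0|2|0|1
10) 1|2|2|1|0|3
3|1|1|2|3|3
2|0|2|1|2|0
1|1|3|2|2|1
3|2|2|2|0|1
2|2|0|2|0|1
11) 1|2|2|1|0|3
3|1|1|2|3|3
3|0|2|1|2|0
1|1|3|2|2|1
3|2|2|2|0|1
2|2|0|2|0|1
12) 2|2|2|1|0|3
0|2|1|2|3|3
1|1|2|1|2|0
2|1|3|2|2|1
3|2|2|2|0|1
2|2|0|2|0|1
13) 2|2|2|1|0|3
0|2|1|2|3|3
2|1|2|1|2|0
2|1|3|2|2|1
3|2|2|2|0|1
2|2|0|2|0|1
14) 2|2|2|1|0|3
0|2|1|2|3|3
3|1|2|1|2|0
2|1|3|2|2|1
3|2|2|2|0|1
2|2|0|2|0|1
15) 2|2|2|1|0|3
1|2|1|2|3|3
0|2|2|1|2|0
3|1|3|2|2|1
3|2|2|2|0|1
2|2|0|2|0|1
16) 2|2|2|1|0|3
1|2|1|2|3|3
1|2|2|1|2|0
3|1|3|2|2|1
3|2|2|2|0|1
2|2|0|2|0|1
17) 2|2|2|1|0|3
1|2|1|2|3|3
2|2|2|1|2|0
3|1|3|2|2|1
3|2|2|2|0|1
2|2|0|2|0|1
18) 2|2|2|1|0|3
1|2|1|2|3|3
3|2|2|1|2|0
3|1|3|2|2|1
3|2|2|2|0|1
2|2|0|2|0|1
19) 2|2|2|1|0|3
2|2|1|2|3|3
1|3|2|1|2|0
1|2|3|2|2|1
0|3|2|2|0|1
3|2|0|2|0|1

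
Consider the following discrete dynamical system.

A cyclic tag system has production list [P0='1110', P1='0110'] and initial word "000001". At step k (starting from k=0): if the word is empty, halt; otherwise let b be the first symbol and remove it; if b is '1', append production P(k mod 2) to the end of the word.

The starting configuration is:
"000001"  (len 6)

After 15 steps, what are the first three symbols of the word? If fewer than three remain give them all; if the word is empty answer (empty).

110

k=0  "000001"  (len 6)
k=1  "00001"  (len 5)
k=2  "0001"  (len 4)
k=3  "001"  (len 3)
k=4  "01"  (len 2)
k=5  "1"  (len 1)
k=6  "0110"  (len 4)
k=7  "110"  (len 3)
k=8  "100110"  (len 6)
k=9  "001101110"  (len 9)
k=10  "01101110"  (len 8)
k=11  "1101110"  (len 7)
k=12  "1011100110"  (len 10)
k=13  "0111001101110"  (len 13)
k=14  "111001101110"  (len 12)
k=15  "110011011101110"  (len 15)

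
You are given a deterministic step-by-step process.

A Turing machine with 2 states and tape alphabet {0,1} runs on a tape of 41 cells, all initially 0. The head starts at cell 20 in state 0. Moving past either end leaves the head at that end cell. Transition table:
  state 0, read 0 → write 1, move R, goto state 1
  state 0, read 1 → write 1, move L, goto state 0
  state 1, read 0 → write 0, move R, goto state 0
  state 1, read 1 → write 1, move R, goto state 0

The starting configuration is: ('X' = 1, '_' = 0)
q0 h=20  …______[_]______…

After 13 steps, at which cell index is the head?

gen 0: q0 h=20  …______[_]______…
gen 1: q1 h=21  …_____X[_]______…
gen 2: q0 h=22  …____X_[_]______…
gen 3: q1 h=23  …___X_X[_]______…
gen 4: q0 h=24  …__X_X_[_]______…
gen 5: q1 h=25  …_X_X_X[_]______…
gen 6: q0 h=26  …X_X_X_[_]______…
gen 7: q1 h=27  …_X_X_X[_]______…
gen 8: q0 h=28  …X_X_X_[_]______…
gen 9: q1 h=29  …_X_X_X[_]______…
gen 10: q0 h=30  …X_X_X_[_]______…
gen 11: q1 h=31  …_X_X_X[_]______…
gen 12: q0 h=32  …X_X_X_[_]______…
gen 13: q1 h=33  …_X_X_X[_]______…

33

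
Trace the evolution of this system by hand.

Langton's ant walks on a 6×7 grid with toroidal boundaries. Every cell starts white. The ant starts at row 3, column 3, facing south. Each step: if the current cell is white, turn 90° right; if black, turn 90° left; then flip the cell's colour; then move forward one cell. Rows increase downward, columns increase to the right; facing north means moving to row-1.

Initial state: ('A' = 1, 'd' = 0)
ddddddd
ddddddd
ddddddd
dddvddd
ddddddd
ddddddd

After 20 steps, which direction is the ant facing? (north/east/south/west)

north

gen 0: ddddddd
ddddddd
ddddddd
dddvddd
ddddddd
ddddddd
gen 1: ddddddd
ddddddd
ddddddd
dd<Addd
ddddddd
ddddddd
gen 2: ddddddd
ddddddd
dd^dddd
ddAAddd
ddddddd
ddddddd
gen 3: ddddddd
ddddddd
ddA>ddd
ddAAddd
ddddddd
ddddddd
gen 4: ddddddd
ddddddd
ddAAddd
ddAvddd
ddddddd
ddddddd
gen 5: ddddddd
ddddddd
ddAAddd
ddAd>dd
ddddddd
ddddddd
gen 6: ddddddd
ddddddd
ddAAddd
ddAdAdd
ddddvdd
ddddddd
gen 7: ddddddd
ddddddd
ddAAddd
ddAdAdd
ddd<Add
ddddddd
gen 8: ddddddd
ddddddd
ddAAddd
ddA^Add
dddAAdd
ddddddd
gen 9: ddddddd
ddddddd
ddAAddd
ddAA>dd
dddAAdd
ddddddd
gen 10: ddddddd
ddddddd
ddAA^dd
ddAAddd
dddAAdd
ddddddd
gen 11: ddddddd
ddddddd
ddAAA>d
ddAAddd
dddAAdd
ddddddd
gen 12: ddddddd
ddddddd
ddAAAAd
ddAAdvd
dddAAdd
ddddddd
gen 13: ddddddd
ddddddd
ddAAAAd
ddAA<Ad
dddAAdd
ddddddd
gen 14: ddddddd
ddddddd
ddAA^Ad
ddAAAAd
dddAAdd
ddddddd
gen 15: ddddddd
ddddddd
ddA<dAd
ddAAAAd
dddAAdd
ddddddd
gen 16: ddddddd
ddddddd
ddAddAd
ddAvAAd
dddAAdd
ddddddd
gen 17: ddddddd
ddddddd
ddAddAd
ddAd>Ad
dddAAdd
ddddddd
gen 18: ddddddd
ddddddd
ddAd^Ad
ddAddAd
dddAAdd
ddddddd
gen 19: ddddddd
ddddddd
ddAdA>d
ddAddAd
dddAAdd
ddddddd
gen 20: ddddddd
ddddd^d
ddAdAdd
ddAddAd
dddAAdd
ddddddd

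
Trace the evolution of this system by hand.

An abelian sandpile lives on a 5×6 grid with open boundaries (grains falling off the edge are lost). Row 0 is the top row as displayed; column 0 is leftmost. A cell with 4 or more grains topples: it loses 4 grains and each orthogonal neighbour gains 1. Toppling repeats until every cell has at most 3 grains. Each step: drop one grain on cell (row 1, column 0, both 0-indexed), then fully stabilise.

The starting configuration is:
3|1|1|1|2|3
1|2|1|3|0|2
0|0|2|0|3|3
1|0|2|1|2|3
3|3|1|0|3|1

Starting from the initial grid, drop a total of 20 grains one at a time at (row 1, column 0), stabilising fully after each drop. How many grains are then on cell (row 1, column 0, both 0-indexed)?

k=0  3|1|1|1|2|3
1|2|1|3|0|2
0|0|2|0|3|3
1|0|2|1|2|3
3|3|1|0|3|1
k=1  3|1|1|1|2|3
2|2|1|3|0|2
0|0|2|0|3|3
1|0|2|1|2|3
3|3|1|0|3|1
k=2  3|1|1|1|2|3
3|2|1|3|0|2
0|0|2|0|3|3
1|0|2|1|2|3
3|3|1|0|3|1
k=3  0|2|1|1|2|3
1|3|1|3|0|2
1|0|2|0|3|3
1|0|2|1|2|3
3|3|1|0|3|1
k=4  0|2|1|1|2|3
2|3|1|3|0|2
1|0|2|0|3|3
1|0|2|1|2|3
3|3|1|0|3|1
k=5  0|2|1|1|2|3
3|3|1|3|0|2
1|0|2|0|3|3
1|0|2|1|2|3
3|3|1|0|3|1
k=6  1|3|1|1|2|3
1|0|2|3|0|2
2|1|2|0|3|3
1|0|2|1|2|3
3|3|1|0|3|1
k=7  1|3|1|1|2|3
2|0|2|3|0|2
2|1|2|0|3|3
1|0|2|1|2|3
3|3|1|0|3|1
k=8  1|3|1|1|2|3
3|0|2|3|0|2
2|1|2|0|3|3
1|0|2|1|2|3
3|3|1|0|3|1
k=9  2|3|1|1|2|3
0|1|2|3|0|2
3|1|2|0|3|3
1|0|2|1|2|3
3|3|1|0|3|1
k=10  2|3|1|1|2|3
1|1|2|3|0|2
3|1|2|0|3|3
1|0|2|1|2|3
3|3|1|0|3|1
k=11  2|3|1|1|2|3
2|1|2|3|0|2
3|1|2|0|3|3
1|0|2|1|2|3
3|3|1|0|3|1
k=12  2|3|1|1|2|3
3|1|2|3|0|2
3|1|2|0|3|3
1|0|2|1|2|3
3|3|1|0|3|1
k=13  3|3|1|1|2|3
1|2|2|3|0|2
0|2|2|0|3|3
2|0|2|1|2|3
3|3|1|0|3|1
k=14  3|3|1|1|2|3
2|2|2|3|0|2
0|2|2|0|3|3
2|0|2|1|2|3
3|3|1|0|3|1
k=15  3|3|1|1|2|3
3|2|2|3|0|2
0|2|2|0|3|3
2|0|2|1|2|3
3|3|1|0|3|1
k=16  1|1|2|1|2|3
2|0|3|3|0|2
1|3|2|0|3|3
2|0|2|1|2|3
3|3|1|0|3|1
k=17  1|1|2|1|2|3
3|0|3|3|0|2
1|3|2|0|3|3
2|0|2|1|2|3
3|3|1|0|3|1
k=18  2|1|2|1|2|3
0|1|3|3|0|2
2|3|2|0|3|3
2|0|2|1|2|3
3|3|1|0|3|1
k=19  2|1|2|1|2|3
1|1|3|3|0|2
2|3|2|0|3|3
2|0|2|1|2|3
3|3|1|0|3|1
k=20  2|1|2|1|2|3
2|1|3|3|0|2
2|3|2|0|3|3
2|0|2|1|2|3
3|3|1|0|3|1

2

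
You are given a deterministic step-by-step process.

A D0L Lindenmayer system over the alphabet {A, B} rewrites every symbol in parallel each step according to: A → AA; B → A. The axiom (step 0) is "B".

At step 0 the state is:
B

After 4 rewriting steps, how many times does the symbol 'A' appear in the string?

8

0) B
1) A
2) AA
3) AAAA
4) AAAAAAAA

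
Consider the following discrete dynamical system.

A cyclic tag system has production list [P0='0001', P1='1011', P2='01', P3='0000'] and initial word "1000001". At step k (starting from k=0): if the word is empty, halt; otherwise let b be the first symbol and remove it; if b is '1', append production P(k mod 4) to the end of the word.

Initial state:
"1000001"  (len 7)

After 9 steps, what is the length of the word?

4

gen 0: "1000001"  (len 7)
gen 1: "0000010001"  (len 10)
gen 2: "000010001"  (len 9)
gen 3: "00010001"  (len 8)
gen 4: "0010001"  (len 7)
gen 5: "010001"  (len 6)
gen 6: "10001"  (len 5)
gen 7: "000101"  (len 6)
gen 8: "00101"  (len 5)
gen 9: "0101"  (len 4)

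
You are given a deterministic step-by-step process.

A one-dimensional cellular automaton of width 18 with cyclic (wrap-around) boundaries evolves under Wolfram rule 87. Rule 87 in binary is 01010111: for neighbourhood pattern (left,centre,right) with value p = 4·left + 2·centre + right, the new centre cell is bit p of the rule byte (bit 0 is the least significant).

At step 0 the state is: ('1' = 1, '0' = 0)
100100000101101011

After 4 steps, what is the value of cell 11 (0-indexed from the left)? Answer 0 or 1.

0) 100100000101101011
1) 111111111100101000
2) 000000000111101111
3) 111111111000100001
4) 000000001111111110

1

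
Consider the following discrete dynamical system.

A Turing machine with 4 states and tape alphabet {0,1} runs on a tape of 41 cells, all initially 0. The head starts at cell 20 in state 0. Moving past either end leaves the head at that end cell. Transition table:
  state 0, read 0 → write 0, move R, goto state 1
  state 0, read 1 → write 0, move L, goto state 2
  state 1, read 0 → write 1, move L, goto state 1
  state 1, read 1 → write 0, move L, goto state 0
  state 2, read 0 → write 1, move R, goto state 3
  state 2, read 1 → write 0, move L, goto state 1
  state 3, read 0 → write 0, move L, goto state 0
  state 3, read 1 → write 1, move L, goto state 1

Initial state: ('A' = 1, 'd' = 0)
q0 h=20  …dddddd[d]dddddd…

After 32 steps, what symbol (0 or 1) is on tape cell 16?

1

[0] q0 h=20  …dddddd[d]dddddd…
[1] q1 h=21  …dddddd[d]dddddd…
[2] q1 h=20  …dddddd[d]Addddd…
[3] q1 h=19  …dddddd[d]AAdddd…
[4] q1 h=18  …dddddd[d]AAAddd…
[5] q1 h=17  …dddddd[d]AAAAdd…
[6] q1 h=16  …dddddd[d]AAAAAd…
[7] q1 h=15  …dddddd[d]AAAAAA…
[8] q1 h=14  …dddddd[d]AAAAAA…
[9] q1 h=13  …dddddd[d]AAAAAA…
[10] q1 h=12  …dddddd[d]AAAAAA…
[11] q1 h=11  …dddddd[d]AAAAAA…
[12] q1 h=10  …dddddd[d]AAAAAA…
[13] q1 h= 9  …dddddd[d]AAAAAA…
[14] q1 h= 8  …dddddd[d]AAAAAA…
[15] q1 h= 7  …dddddd[d]AAAAAA…
[16] q1 h= 6  |dddddd[d]AAAAAA…
[17] q1 h= 5  |ddddd[d]AAAAAA…
[18] q1 h= 4  |dddd[d]AAAAAA…
[19] q1 h= 3  |ddd[d]AAAAAA…
[20] q1 h= 2  |dd[d]AAAAAA…
[21] q1 h= 1  |d[d]AAAAAA…
[22] q1 h= 0  |[d]AAAAAA…
[23] q1 h= 0  |[A]AAAAAA…
[24] q0 h= 0  |[d]AAAAAA…
[25] q1 h= 1  |d[A]AAAAAA…
[26] q0 h= 0  |[d]dAAAAA…
[27] q1 h= 1  |d[d]AAAAAA…
[28] q1 h= 0  |[d]AAAAAA…
[29] q1 h= 0  |[A]AAAAAA…
[30] q0 h= 0  |[d]AAAAAA…
[31] q1 h= 1  |d[A]AAAAAA…
[32] q0 h= 0  |[d]dAAAAA…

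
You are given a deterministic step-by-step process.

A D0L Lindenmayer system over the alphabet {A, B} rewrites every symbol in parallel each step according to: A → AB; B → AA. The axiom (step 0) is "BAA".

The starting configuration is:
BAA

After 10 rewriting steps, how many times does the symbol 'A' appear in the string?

t=0: BAA
t=1: AAABAB
t=2: ABABABAAABAA
t=3: ABAAABAAABAAABABABAAABAB
t=4: ABAAABABABAAABABABAAABABABAAABAAABAAABABABAAABAA
t=5: ABAAABABABAAABAAABAAABABABAAABAAABAAABABABAAABAAABAAABABABAAABABABAAABABABAAABAAABAAABABABAAABAB
t=6: ABAAABABABAAABAAABAAABABABAAABABABAAABABABAAABAAABAAABABAB…ABABAAABAAABAAABABABAAABABABAAABABABAAABAAABAAABABABAAABAA  (len 192)
t=7: ABAAABABABAAABAAABAAABABABAAABABABAAABABABAAABAAABAAABABAB…ABABAAABAAABAAABABABAAABABABAAABABABAAABAAABAAABABABAAABAB  (len 384)
t=8: ABAAABABABAAABAAABAAABABABAAABABABAAABABABAAABAAABAAABABAB…ABABAAABAAABAAABABABAAABABABAAABABABAAABAAABAAABABABAAABAA  (len 768)
t=9: ABAAABABABAAABAAABAAABABABAAABABABAAABABABAAABAAABAAABABAB…ABABAAABAAABAAABABABAAABABABAAABABABAAABAAABAAABABABAAABAB  (len 1536)
t=10: ABAAABABABAAABAAABAAABABABAAABABABAAABABABAAABAAABAAABABAB…ABABAAABAAABAAABABABAAABABABAAABABABAAABAAABAAABABABAAABAA  (len 3072)

2048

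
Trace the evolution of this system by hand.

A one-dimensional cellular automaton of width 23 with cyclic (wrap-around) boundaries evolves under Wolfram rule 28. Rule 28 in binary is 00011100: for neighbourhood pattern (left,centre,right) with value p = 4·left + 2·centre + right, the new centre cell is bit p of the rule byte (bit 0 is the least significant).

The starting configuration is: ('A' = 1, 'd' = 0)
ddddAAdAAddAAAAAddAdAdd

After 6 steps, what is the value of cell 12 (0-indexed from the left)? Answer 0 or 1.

0

gen 0: ddddAAdAAddAAAAAddAdAdd
gen 1: ddddAddAdAdAddddAdAdAAd
gen 2: ddddAAdAdAdAAdddAdAdAdA
gen 3: AdddAddAdAdAdAddAdAdAdA
gen 4: dAddAAdAdAdAdAAdAdAdAdA
gen 5: dAAdAddAdAdAdAddAdAdAdA
gen 6: dAddAAdAdAdAdAAdAdAdAdA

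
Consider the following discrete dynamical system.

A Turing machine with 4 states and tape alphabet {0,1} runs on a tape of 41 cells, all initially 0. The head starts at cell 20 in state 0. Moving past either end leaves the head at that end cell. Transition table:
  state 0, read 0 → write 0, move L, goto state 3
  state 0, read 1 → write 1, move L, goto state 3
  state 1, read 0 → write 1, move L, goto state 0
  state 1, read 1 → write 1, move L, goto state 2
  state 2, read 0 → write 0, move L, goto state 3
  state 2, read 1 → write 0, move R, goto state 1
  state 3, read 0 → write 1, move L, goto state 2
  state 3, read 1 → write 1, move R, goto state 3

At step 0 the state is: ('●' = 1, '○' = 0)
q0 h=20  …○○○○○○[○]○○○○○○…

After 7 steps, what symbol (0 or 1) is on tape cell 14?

0

0) q0 h=20  …○○○○○○[○]○○○○○○…
1) q3 h=19  …○○○○○○[○]○○○○○○…
2) q2 h=18  …○○○○○○[○]●○○○○○…
3) q3 h=17  …○○○○○○[○]○●○○○○…
4) q2 h=16  …○○○○○○[○]●○●○○○…
5) q3 h=15  …○○○○○○[○]○●○●○○…
6) q2 h=14  …○○○○○○[○]●○●○●○…
7) q3 h=13  …○○○○○○[○]○●○●○●…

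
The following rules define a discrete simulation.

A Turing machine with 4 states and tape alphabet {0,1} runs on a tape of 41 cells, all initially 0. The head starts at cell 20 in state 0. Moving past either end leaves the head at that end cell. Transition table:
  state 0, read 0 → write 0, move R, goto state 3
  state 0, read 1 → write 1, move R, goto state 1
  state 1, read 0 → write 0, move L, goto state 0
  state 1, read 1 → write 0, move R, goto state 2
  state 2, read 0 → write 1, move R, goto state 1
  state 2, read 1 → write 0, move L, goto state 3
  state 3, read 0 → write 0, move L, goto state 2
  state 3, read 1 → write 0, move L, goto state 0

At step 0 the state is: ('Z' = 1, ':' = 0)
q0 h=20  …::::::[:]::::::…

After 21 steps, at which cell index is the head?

step 0: q0 h=20  …::::::[:]::::::…
step 1: q3 h=21  …::::::[:]::::::…
step 2: q2 h=20  …::::::[:]::::::…
step 3: q1 h=21  …:::::Z[:]::::::…
step 4: q0 h=20  …::::::[Z]::::::…
step 5: q1 h=21  …:::::Z[:]::::::…
step 6: q0 h=20  …::::::[Z]::::::…
step 7: q1 h=21  …:::::Z[:]::::::…
step 8: q0 h=20  …::::::[Z]::::::…
step 9: q1 h=21  …:::::Z[:]::::::…
step 10: q0 h=20  …::::::[Z]::::::…
step 11: q1 h=21  …:::::Z[:]::::::…
step 12: q0 h=20  …::::::[Z]::::::…
step 13: q1 h=21  …:::::Z[:]::::::…
step 14: q0 h=20  …::::::[Z]::::::…
step 15: q1 h=21  …:::::Z[:]::::::…
step 16: q0 h=20  …::::::[Z]::::::…
step 17: q1 h=21  …:::::Z[:]::::::…
step 18: q0 h=20  …::::::[Z]::::::…
step 19: q1 h=21  …:::::Z[:]::::::…
step 20: q0 h=20  …::::::[Z]::::::…
step 21: q1 h=21  …:::::Z[:]::::::…

21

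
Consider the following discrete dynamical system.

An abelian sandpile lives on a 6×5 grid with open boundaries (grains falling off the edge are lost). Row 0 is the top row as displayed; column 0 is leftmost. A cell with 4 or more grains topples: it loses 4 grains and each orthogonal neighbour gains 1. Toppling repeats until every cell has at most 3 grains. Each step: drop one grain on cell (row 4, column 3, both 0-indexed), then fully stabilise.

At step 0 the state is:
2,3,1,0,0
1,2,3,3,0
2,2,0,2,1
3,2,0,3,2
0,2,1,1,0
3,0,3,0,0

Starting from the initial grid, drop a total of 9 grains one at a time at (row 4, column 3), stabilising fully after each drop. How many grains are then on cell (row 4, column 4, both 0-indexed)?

2

step 0: 2,3,1,0,0
1,2,3,3,0
2,2,0,2,1
3,2,0,3,2
0,2,1,1,0
3,0,3,0,0
step 1: 2,3,1,0,0
1,2,3,3,0
2,2,0,2,1
3,2,0,3,2
0,2,1,2,0
3,0,3,0,0
step 2: 2,3,1,0,0
1,2,3,3,0
2,2,0,2,1
3,2,0,3,2
0,2,1,3,0
3,0,3,0,0
step 3: 2,3,1,0,0
1,2,3,3,0
2,2,0,3,1
3,2,1,0,3
0,2,2,1,1
3,0,3,1,0
step 4: 2,3,1,0,0
1,2,3,3,0
2,2,0,3,1
3,2,1,0,3
0,2,2,2,1
3,0,3,1,0
step 5: 2,3,1,0,0
1,2,3,3,0
2,2,0,3,1
3,2,1,0,3
0,2,2,3,1
3,0,3,1,0
step 6: 2,3,1,0,0
1,2,3,3,0
2,2,0,3,1
3,2,1,1,3
0,2,3,0,2
3,0,3,2,0
step 7: 2,3,1,0,0
1,2,3,3,0
2,2,0,3,1
3,2,1,1,3
0,2,3,1,2
3,0,3,2,0
step 8: 2,3,1,0,0
1,2,3,3,0
2,2,0,3,1
3,2,1,1,3
0,2,3,2,2
3,0,3,2,0
step 9: 2,3,1,0,0
1,2,3,3,0
2,2,0,3,1
3,2,1,1,3
0,2,3,3,2
3,0,3,2,0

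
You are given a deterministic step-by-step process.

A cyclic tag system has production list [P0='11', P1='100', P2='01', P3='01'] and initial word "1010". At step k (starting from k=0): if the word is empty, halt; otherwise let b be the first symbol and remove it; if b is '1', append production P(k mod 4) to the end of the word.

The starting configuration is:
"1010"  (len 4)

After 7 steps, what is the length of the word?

step 0: "1010"  (len 4)
step 1: "01011"  (len 5)
step 2: "1011"  (len 4)
step 3: "01101"  (len 5)
step 4: "1101"  (len 4)
step 5: "10111"  (len 5)
step 6: "0111100"  (len 7)
step 7: "111100"  (len 6)

6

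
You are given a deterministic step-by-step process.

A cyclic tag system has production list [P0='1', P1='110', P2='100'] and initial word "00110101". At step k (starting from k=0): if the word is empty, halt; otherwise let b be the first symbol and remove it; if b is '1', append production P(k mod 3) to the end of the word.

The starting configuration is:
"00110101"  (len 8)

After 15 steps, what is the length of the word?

[0] "00110101"  (len 8)
[1] "0110101"  (len 7)
[2] "110101"  (len 6)
[3] "10101100"  (len 8)
[4] "01011001"  (len 8)
[5] "1011001"  (len 7)
[6] "011001100"  (len 9)
[7] "11001100"  (len 8)
[8] "1001100110"  (len 10)
[9] "001100110100"  (len 12)
[10] "01100110100"  (len 11)
[11] "1100110100"  (len 10)
[12] "100110100100"  (len 12)
[13] "001101001001"  (len 12)
[14] "01101001001"  (len 11)
[15] "1101001001"  (len 10)

10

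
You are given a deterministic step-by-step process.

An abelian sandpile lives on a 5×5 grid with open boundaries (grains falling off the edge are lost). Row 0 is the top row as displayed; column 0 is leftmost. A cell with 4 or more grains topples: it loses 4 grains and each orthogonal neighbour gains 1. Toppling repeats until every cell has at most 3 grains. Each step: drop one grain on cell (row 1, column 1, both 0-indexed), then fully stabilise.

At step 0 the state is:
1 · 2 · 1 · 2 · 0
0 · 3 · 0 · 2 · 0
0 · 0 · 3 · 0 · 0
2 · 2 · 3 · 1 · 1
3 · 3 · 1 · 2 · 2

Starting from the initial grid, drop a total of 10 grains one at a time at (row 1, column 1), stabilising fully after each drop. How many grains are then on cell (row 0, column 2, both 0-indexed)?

2

step 0: 1 · 2 · 1 · 2 · 0
0 · 3 · 0 · 2 · 0
0 · 0 · 3 · 0 · 0
2 · 2 · 3 · 1 · 1
3 · 3 · 1 · 2 · 2
step 1: 1 · 3 · 1 · 2 · 0
1 · 0 · 1 · 2 · 0
0 · 1 · 3 · 0 · 0
2 · 2 · 3 · 1 · 1
3 · 3 · 1 · 2 · 2
step 2: 1 · 3 · 1 · 2 · 0
1 · 1 · 1 · 2 · 0
0 · 1 · 3 · 0 · 0
2 · 2 · 3 · 1 · 1
3 · 3 · 1 · 2 · 2
step 3: 1 · 3 · 1 · 2 · 0
1 · 2 · 1 · 2 · 0
0 · 1 · 3 · 0 · 0
2 · 2 · 3 · 1 · 1
3 · 3 · 1 · 2 · 2
step 4: 1 · 3 · 1 · 2 · 0
1 · 3 · 1 · 2 · 0
0 · 1 · 3 · 0 · 0
2 · 2 · 3 · 1 · 1
3 · 3 · 1 · 2 · 2
step 5: 2 · 0 · 2 · 2 · 0
2 · 1 · 2 · 2 · 0
0 · 2 · 3 · 0 · 0
2 · 2 · 3 · 1 · 1
3 · 3 · 1 · 2 · 2
step 6: 2 · 0 · 2 · 2 · 0
2 · 2 · 2 · 2 · 0
0 · 2 · 3 · 0 · 0
2 · 2 · 3 · 1 · 1
3 · 3 · 1 · 2 · 2
step 7: 2 · 0 · 2 · 2 · 0
2 · 3 · 2 · 2 · 0
0 · 2 · 3 · 0 · 0
2 · 2 · 3 · 1 · 1
3 · 3 · 1 · 2 · 2
step 8: 2 · 1 · 2 · 2 · 0
3 · 0 · 3 · 2 · 0
0 · 3 · 3 · 0 · 0
2 · 2 · 3 · 1 · 1
3 · 3 · 1 · 2 · 2
step 9: 2 · 1 · 2 · 2 · 0
3 · 1 · 3 · 2 · 0
0 · 3 · 3 · 0 · 0
2 · 2 · 3 · 1 · 1
3 · 3 · 1 · 2 · 2
step 10: 2 · 1 · 2 · 2 · 0
3 · 2 · 3 · 2 · 0
0 · 3 · 3 · 0 · 0
2 · 2 · 3 · 1 · 1
3 · 3 · 1 · 2 · 2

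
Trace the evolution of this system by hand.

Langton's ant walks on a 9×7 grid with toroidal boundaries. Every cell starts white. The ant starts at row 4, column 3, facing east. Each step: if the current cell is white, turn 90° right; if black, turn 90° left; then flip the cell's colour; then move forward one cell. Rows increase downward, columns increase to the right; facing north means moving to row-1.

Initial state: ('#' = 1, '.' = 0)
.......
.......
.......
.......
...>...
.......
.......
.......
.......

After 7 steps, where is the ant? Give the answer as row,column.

[0] .......
.......
.......
.......
...>...
.......
.......
.......
.......
[1] .......
.......
.......
.......
...#...
...v...
.......
.......
.......
[2] .......
.......
.......
.......
...#...
..<#...
.......
.......
.......
[3] .......
.......
.......
.......
..^#...
..##...
.......
.......
.......
[4] .......
.......
.......
.......
..#>...
..##...
.......
.......
.......
[5] .......
.......
.......
...^...
..#....
..##...
.......
.......
.......
[6] .......
.......
.......
...#>..
..#....
..##...
.......
.......
.......
[7] .......
.......
.......
...##..
..#.v..
..##...
.......
.......
.......

4,4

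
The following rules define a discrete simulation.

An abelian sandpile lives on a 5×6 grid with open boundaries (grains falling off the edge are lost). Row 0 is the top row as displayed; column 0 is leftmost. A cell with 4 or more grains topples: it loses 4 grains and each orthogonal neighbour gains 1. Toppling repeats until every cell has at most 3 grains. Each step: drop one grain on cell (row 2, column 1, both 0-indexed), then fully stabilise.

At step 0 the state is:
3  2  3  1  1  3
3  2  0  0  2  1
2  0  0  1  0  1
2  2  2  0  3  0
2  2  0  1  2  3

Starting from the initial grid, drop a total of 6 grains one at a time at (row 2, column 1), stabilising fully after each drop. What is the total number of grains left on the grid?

[0] 3  2  3  1  1  3
3  2  0  0  2  1
2  0  0  1  0  1
2  2  2  0  3  0
2  2  0  1  2  3
[1] 3  2  3  1  1  3
3  2  0  0  2  1
2  1  0  1  0  1
2  2  2  0  3  0
2  2  0  1  2  3
[2] 3  2  3  1  1  3
3  2  0  0  2  1
2  2  0  1  0  1
2  2  2  0  3  0
2  2  0  1  2  3
[3] 3  2  3  1  1  3
3  2  0  0  2  1
2  3  0  1  0  1
2  2  2  0  3  0
2  2  0  1  2  3
[4] 3  2  3  1  1  3
3  3  0  0  2  1
3  0  1  1  0  1
2  3  2  0  3  0
2  2  0  1  2  3
[5] 3  2  3  1  1  3
3  3  0  0  2  1
3  1  1  1  0  1
2  3  2  0  3  0
2  2  0  1  2  3
[6] 3  2  3  1  1  3
3  3  0  0  2  1
3  2  1  1  0  1
2  3  2  0  3  0
2  2  0  1  2  3

50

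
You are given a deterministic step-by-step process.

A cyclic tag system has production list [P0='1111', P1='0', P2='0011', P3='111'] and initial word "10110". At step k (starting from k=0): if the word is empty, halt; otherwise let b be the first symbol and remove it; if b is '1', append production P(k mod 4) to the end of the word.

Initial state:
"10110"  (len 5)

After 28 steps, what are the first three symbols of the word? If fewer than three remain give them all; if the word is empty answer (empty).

111

[0] "10110"  (len 5)
[1] "01101111"  (len 8)
[2] "1101111"  (len 7)
[3] "1011110011"  (len 10)
[4] "011110011111"  (len 12)
[5] "11110011111"  (len 11)
[6] "11100111110"  (len 11)
[7] "11001111100011"  (len 14)
[8] "1001111100011111"  (len 16)
[9] "0011111000111111111"  (len 19)
[10] "011111000111111111"  (len 18)
[11] "11111000111111111"  (len 17)
[12] "1111000111111111111"  (len 19)
[13] "1110001111111111111111"  (len 22)
[14] "1100011111111111111110"  (len 22)
[15] "1000111111111111111100011"  (len 25)
[16] "000111111111111111100011111"  (len 27)
[17] "00111111111111111100011111"  (len 26)
[18] "0111111111111111100011111"  (len 25)
[19] "111111111111111100011111"  (len 24)
[20] "11111111111111100011111111"  (len 26)
[21] "11111111111111000111111111111"  (len 29)
[22] "11111111111110001111111111110"  (len 29)
[23] "11111111111100011111111111100011"  (len 32)
[24] "1111111111100011111111111100011111"  (len 34)
[25] "1111111111000111111111111000111111111"  (len 37)
[26] "1111111110001111111111110001111111110"  (len 37)
[27] "1111111100011111111111100011111111100011"  (len 40)
[28] "111111100011111111111100011111111100011111"  (len 42)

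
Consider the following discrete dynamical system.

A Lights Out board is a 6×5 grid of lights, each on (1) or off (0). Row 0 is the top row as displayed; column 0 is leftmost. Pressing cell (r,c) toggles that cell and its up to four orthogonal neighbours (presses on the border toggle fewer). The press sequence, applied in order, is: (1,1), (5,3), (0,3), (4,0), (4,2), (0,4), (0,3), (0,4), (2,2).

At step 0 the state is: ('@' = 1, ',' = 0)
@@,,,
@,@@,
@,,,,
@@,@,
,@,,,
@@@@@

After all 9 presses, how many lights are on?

14

step 0: @@,,,
@,@@,
@,,,,
@@,@,
,@,,,
@@@@@
step 1: @,,,,
,@,@,
@@,,,
@@,@,
,@,,,
@@@@@
step 2: @,,,,
,@,@,
@@,,,
@@,@,
,@,@,
@@,,,
step 3: @,@@@
,@,,,
@@,,,
@@,@,
,@,@,
@@,,,
step 4: @,@@@
,@,,,
@@,,,
,@,@,
@,,@,
,@,,,
step 5: @,@@@
,@,,,
@@,,,
,@@@,
@@@,,
,@@,,
step 6: @,@,,
,@,,@
@@,,,
,@@@,
@@@,,
,@@,,
step 7: @,,@@
,@,@@
@@,,,
,@@@,
@@@,,
,@@,,
step 8: @,,,,
,@,@,
@@,,,
,@@@,
@@@,,
,@@,,
step 9: @,,,,
,@@@,
@,@@,
,@,@,
@@@,,
,@@,,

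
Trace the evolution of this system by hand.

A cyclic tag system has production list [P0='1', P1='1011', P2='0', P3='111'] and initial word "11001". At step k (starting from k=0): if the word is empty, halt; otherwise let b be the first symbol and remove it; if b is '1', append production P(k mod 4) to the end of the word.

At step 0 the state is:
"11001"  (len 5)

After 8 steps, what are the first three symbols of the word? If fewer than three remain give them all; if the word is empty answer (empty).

k=0  "11001"  (len 5)
k=1  "10011"  (len 5)
k=2  "00111011"  (len 8)
k=3  "0111011"  (len 7)
k=4  "111011"  (len 6)
k=5  "110111"  (len 6)
k=6  "101111011"  (len 9)
k=7  "011110110"  (len 9)
k=8  "11110110"  (len 8)

111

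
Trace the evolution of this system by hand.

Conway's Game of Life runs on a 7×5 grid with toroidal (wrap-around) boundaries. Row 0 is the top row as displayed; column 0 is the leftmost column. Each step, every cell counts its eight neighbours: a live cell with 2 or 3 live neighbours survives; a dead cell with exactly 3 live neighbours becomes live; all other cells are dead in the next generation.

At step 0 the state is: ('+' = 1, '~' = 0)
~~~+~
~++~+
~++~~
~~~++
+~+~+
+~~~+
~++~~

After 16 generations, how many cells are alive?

12

0) ~~~+~
~++~+
~++~~
~~~++
+~+~+
+~~~+
~++~~
1) +~~+~
++~~~
~+~~+
~~~~+
~+~~~
~~+~+
+++++
2) ~~~+~
~++~~
~+~~+
~~~~~
+~~+~
~~~~+
~~~~~
3) ~~+~~
++++~
+++~~
+~~~+
~~~~+
~~~~+
~~~~~
4) ~~++~
+~~++
~~~~~
~~~++
~~~++
~~~~~
~~~~~
5) ~~++~
~~+++
+~~~~
~~~++
~~~++
~~~~~
~~~~~
6) ~~+~+
~++~+
+~+~~
+~~+~
~~~++
~~~~~
~~~~~
7) +++~~
~~+~+
+~+~~
++++~
~~~++
~~~~~
~~~~~
8) ++++~
~~+~+
+~~~~
+~~~~
++~++
~~~~~
~+~~~
9) +~~++
~~+~+
++~~+
~~~~~
++~~+
~++~+
++~~~
10) ~~++~
~~+~~
++~++
~~~~~
~++++
~~+++
~~~~~
11) ~~++~
+~~~~
+++++
~~~~~
++~~+
++~~+
~~~~+
12) ~~~++
+~~~~
+++++
~~~~~
~+~~+
~+~+~
~++~+
13) ~++++
~~~~~
+++++
~~~~~
+~+~~
~+~++
~+~~+
14) ~++++
~~~~~
+++++
~~~~~
+++++
~+~++
~+~~~
15) ++++~
~~~~~
+++++
~~~~~
~+~~~
~~~~~
~+~~~
16) +++~~
~~~~~
+++++
~~~++
~~~~~
~~~~~
++~~~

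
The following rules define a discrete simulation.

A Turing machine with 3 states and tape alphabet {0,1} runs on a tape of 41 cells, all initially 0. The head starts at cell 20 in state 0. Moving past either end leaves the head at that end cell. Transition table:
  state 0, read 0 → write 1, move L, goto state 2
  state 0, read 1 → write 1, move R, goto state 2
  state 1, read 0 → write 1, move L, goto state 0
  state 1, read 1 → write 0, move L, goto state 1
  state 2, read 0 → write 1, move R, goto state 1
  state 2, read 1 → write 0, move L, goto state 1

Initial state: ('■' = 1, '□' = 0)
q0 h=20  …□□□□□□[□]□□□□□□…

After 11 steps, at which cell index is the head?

0) q0 h=20  …□□□□□□[□]□□□□□□…
1) q2 h=19  …□□□□□□[□]■□□□□□…
2) q1 h=20  …□□□□□■[■]□□□□□□…
3) q1 h=19  …□□□□□□[■]□□□□□□…
4) q1 h=18  …□□□□□□[□]□□□□□□…
5) q0 h=17  …□□□□□□[□]■□□□□□…
6) q2 h=16  …□□□□□□[□]■■□□□□…
7) q1 h=17  …□□□□□■[■]■□□□□□…
8) q1 h=16  …□□□□□□[■]□■□□□□…
9) q1 h=15  …□□□□□□[□]□□■□□□…
10) q0 h=14  …□□□□□□[□]■□□■□□…
11) q2 h=13  …□□□□□□[□]■■□□■□…

13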